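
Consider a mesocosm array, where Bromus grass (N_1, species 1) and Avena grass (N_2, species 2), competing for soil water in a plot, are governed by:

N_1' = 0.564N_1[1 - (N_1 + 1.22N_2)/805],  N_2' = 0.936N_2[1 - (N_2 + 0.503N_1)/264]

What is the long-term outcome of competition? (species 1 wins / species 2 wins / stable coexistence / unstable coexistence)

Compare the nullcline intercepts: K1/α12 = 805/1.22 = 660 > K2 = 264; K2/α21 = 264/0.503 = 525 < K1 = 805.
Since the inequalities point opposite ways, species 1 can invade but species 2 cannot.

species 1 excludes species 2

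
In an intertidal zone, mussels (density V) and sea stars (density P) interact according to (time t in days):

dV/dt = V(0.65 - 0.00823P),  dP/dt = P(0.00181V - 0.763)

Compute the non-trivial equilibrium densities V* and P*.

V* ≈ 422, P* ≈ 79

Set dP/dt = 0 with P > 0: 0.00181V - 0.763 = 0, so V* = 0.763/0.00181 = 422.
Set dV/dt = 0 with V > 0: 0.65 - 0.00823P = 0, so P* = 0.65/0.00823 = 79.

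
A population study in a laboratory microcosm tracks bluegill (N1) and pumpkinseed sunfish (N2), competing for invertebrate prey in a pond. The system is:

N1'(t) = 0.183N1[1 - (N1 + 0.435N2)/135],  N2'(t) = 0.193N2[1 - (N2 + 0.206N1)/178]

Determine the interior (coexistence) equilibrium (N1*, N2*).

Setting both brackets to zero gives the nullclines N1 + 0.435N2 = 135 and 0.206N1 + N2 = 178.
Substituting N2 = 178 - 0.206N1 into the first: N1(1 - 0.435·0.206) = 135 - 0.435·178.
So N1* = 57.6/0.91 = 63.2, and then N2* = 178 - 0.206·63.2 = 165.

N1* ≈ 63.2, N2* ≈ 165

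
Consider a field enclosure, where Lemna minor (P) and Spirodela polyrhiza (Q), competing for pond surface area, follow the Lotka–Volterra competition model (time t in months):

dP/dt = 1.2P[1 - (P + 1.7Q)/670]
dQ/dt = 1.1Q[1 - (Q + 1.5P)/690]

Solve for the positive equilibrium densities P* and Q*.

Setting both brackets to zero gives the nullclines P + 1.7Q = 670 and 1.5P + Q = 690.
Substituting Q = 690 - 1.5P into the first: P(1 - 1.7·1.5) = 670 - 1.7·690.
So P* = -503/-1.55 = 325, and then Q* = 690 - 1.5·325 = 203.

P* ≈ 325, Q* ≈ 203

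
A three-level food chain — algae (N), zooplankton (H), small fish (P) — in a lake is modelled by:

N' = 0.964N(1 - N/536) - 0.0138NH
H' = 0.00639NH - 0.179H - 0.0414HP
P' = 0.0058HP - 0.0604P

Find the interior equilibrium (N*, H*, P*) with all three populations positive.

From dP/dt = 0: 0.0058H* = 0.0604, so H* = 10.4.
From dN/dt = 0: 0.964(1 - N*/536) = 0.0138·10.4, giving N* = 536·(1 - 0.149) = 456.
From dH/dt = 0: 0.00639·456 - 0.179 = 0.0414P*, so P* = 2.74/0.0414 = 66.1.

N* ≈ 456, H* ≈ 10.4, P* ≈ 66.1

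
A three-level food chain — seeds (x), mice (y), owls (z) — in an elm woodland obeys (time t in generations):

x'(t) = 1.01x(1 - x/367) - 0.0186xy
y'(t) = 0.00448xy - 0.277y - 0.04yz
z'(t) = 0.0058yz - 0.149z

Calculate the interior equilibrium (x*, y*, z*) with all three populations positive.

x* ≈ 193, y* ≈ 25.7, z* ≈ 14.7

From dz/dt = 0: 0.0058y* = 0.149, so y* = 25.7.
From dx/dt = 0: 1.01(1 - x*/367) = 0.0186·25.7, giving x* = 367·(1 - 0.473) = 193.
From dy/dt = 0: 0.00448·193 - 0.277 = 0.04z*, so z* = 0.589/0.04 = 14.7.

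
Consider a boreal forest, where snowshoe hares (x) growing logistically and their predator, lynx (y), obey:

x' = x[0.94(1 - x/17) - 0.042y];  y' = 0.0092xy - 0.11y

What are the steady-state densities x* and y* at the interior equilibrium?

x* ≈ 12, y* ≈ 6.64

From dy/dt = 0 with y > 0: 0.0092x* = 0.11, so x* = 12.
Substitute into dx/dt = 0: 0.94(1 - 12/17) = 0.042y*.
The bracket is 0.297, giving y* = 0.279/0.042 = 6.64.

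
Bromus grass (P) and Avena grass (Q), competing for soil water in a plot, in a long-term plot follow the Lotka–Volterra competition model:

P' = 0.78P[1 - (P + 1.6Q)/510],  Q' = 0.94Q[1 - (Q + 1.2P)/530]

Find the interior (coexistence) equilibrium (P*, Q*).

Setting both brackets to zero gives the nullclines P + 1.6Q = 510 and 1.2P + Q = 530.
Substituting Q = 530 - 1.2P into the first: P(1 - 1.6·1.2) = 510 - 1.6·530.
So P* = -338/-0.92 = 367, and then Q* = 530 - 1.2·367 = 89.1.

P* ≈ 367, Q* ≈ 89.1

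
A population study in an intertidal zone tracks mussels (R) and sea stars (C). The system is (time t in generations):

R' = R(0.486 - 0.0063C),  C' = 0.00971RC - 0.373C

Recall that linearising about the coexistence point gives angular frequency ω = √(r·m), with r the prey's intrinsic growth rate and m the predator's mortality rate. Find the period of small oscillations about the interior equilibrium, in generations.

Here r = 0.486 and m = 0.373, so r·m = 0.181.
ω = √0.181 = 0.426 per generation, hence T = 2π/ω ≈ 14.8 generations.

T ≈ 14.8 generations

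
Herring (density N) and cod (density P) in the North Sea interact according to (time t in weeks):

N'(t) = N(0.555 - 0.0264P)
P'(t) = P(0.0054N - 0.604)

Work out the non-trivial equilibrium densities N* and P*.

Set dP/dt = 0 with P > 0: 0.0054N - 0.604 = 0, so N* = 0.604/0.0054 = 112.
Set dN/dt = 0 with N > 0: 0.555 - 0.0264P = 0, so P* = 0.555/0.0264 = 21.

N* ≈ 112, P* ≈ 21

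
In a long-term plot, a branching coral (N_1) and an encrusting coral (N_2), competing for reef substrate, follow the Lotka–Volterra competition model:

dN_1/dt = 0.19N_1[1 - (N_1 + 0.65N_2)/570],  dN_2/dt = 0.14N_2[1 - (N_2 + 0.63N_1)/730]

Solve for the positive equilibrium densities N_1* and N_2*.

N_1* ≈ 162, N_2* ≈ 628

Setting both brackets to zero gives the nullclines N_1 + 0.65N_2 = 570 and 0.63N_1 + N_2 = 730.
Substituting N_2 = 730 - 0.63N_1 into the first: N_1(1 - 0.65·0.63) = 570 - 0.65·730.
So N_1* = 95.5/0.591 = 162, and then N_2* = 730 - 0.63·162 = 628.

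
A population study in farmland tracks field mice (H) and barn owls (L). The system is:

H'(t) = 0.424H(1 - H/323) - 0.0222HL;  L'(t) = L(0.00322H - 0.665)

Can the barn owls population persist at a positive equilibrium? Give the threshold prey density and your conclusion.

Threshold H = 207; K > 207, so yes, the predator persists.

The predator equation gives dL/dt > 0 only when H > 0.665/0.00322 = 207.
Without the predator, H → K = 323. Since 323 > 207, the predator can invade and persist.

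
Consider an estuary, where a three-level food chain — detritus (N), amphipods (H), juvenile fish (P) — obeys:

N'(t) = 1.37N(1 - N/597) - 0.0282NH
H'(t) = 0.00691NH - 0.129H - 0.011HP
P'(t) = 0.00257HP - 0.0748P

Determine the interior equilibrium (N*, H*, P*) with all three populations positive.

N* ≈ 239, H* ≈ 29.1, P* ≈ 139

From dP/dt = 0: 0.00257H* = 0.0748, so H* = 29.1.
From dN/dt = 0: 1.37(1 - N*/597) = 0.0282·29.1, giving N* = 597·(1 - 0.599) = 239.
From dH/dt = 0: 0.00691·239 - 0.129 = 0.011P*, so P* = 1.52/0.011 = 139.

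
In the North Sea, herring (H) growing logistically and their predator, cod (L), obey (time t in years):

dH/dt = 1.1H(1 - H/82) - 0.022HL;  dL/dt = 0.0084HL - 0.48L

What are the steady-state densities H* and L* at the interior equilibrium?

H* ≈ 57.1, L* ≈ 15.2

From dL/dt = 0 with L > 0: 0.0084H* = 0.48, so H* = 57.1.
Substitute into dH/dt = 0: 1.1(1 - 57.1/82) = 0.022L*.
The bracket is 0.303, giving L* = 0.333/0.022 = 15.2.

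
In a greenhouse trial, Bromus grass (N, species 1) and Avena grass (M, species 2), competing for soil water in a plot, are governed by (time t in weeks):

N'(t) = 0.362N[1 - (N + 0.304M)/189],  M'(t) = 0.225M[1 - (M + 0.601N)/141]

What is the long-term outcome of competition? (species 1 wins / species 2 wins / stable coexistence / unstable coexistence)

stable coexistence

Compare the nullcline intercepts: K1/α12 = 189/0.304 = 622 > K2 = 141; K2/α21 = 141/0.601 = 235 > K1 = 189.
Since both inequalities hold, each species can invade when rare, so the interior equilibrium is stable.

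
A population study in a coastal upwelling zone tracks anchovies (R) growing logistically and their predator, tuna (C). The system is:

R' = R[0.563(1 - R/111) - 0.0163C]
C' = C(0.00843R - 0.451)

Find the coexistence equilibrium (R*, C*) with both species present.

From dC/dt = 0 with C > 0: 0.00843R* = 0.451, so R* = 53.5.
Substitute into dR/dt = 0: 0.563(1 - 53.5/111) = 0.0163C*.
The bracket is 0.518, giving C* = 0.292/0.0163 = 17.9.

R* ≈ 53.5, C* ≈ 17.9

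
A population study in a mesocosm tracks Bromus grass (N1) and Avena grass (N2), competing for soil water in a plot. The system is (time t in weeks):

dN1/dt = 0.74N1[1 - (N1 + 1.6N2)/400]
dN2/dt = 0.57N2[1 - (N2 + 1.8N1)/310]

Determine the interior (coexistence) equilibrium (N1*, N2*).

Setting both brackets to zero gives the nullclines N1 + 1.6N2 = 400 and 1.8N1 + N2 = 310.
Substituting N2 = 310 - 1.8N1 into the first: N1(1 - 1.6·1.8) = 400 - 1.6·310.
So N1* = -96/-1.88 = 51.1, and then N2* = 310 - 1.8·51.1 = 218.

N1* ≈ 51.1, N2* ≈ 218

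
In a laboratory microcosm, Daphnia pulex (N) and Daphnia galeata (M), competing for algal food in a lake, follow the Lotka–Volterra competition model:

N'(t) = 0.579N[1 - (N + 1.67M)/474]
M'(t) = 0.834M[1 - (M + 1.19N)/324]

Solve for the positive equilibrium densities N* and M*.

Setting both brackets to zero gives the nullclines N + 1.67M = 474 and 1.19N + M = 324.
Substituting M = 324 - 1.19N into the first: N(1 - 1.67·1.19) = 474 - 1.67·324.
So N* = -67.1/-0.987 = 67.9, and then M* = 324 - 1.19·67.9 = 243.

N* ≈ 67.9, M* ≈ 243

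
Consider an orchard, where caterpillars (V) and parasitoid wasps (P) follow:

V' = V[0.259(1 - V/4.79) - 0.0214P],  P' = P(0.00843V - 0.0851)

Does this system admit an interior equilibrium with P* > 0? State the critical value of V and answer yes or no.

Threshold V = 10.1; K < 10.1, so no, the predator goes extinct.

The predator equation gives dP/dt > 0 only when V > 0.0851/0.00843 = 10.1.
Without the predator, V → K = 4.79. Since 4.79 < 10.1, the predator cannot invade.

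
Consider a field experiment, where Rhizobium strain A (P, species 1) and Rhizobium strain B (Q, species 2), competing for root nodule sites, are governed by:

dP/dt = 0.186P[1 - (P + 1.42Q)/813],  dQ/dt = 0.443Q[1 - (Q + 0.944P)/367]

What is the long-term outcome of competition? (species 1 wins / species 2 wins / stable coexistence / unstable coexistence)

Compare the nullcline intercepts: K1/α12 = 813/1.42 = 573 > K2 = 367; K2/α21 = 367/0.944 = 389 < K1 = 813.
Since the inequalities point opposite ways, species 1 can invade but species 2 cannot.

species 1 excludes species 2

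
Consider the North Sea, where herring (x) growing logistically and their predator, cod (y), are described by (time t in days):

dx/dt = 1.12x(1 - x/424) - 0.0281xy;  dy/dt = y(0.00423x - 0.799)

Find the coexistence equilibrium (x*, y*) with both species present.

x* ≈ 189, y* ≈ 22.1

From dy/dt = 0 with y > 0: 0.00423x* = 0.799, so x* = 189.
Substitute into dx/dt = 0: 1.12(1 - 189/424) = 0.0281y*.
The bracket is 0.555, giving y* = 0.621/0.0281 = 22.1.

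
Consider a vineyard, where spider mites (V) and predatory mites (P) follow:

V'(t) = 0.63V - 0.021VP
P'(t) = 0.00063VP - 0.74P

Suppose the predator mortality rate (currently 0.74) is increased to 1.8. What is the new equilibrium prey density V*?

At the interior fixed point, setting dP/dt = 0 with P > 0 fixes V* = (predator death rate)/(VP coefficient) — independent of the other coefficients.
With the change, V* = 1.8/0.00063 = 2860; it rises from 1170.

V* ≈ 2860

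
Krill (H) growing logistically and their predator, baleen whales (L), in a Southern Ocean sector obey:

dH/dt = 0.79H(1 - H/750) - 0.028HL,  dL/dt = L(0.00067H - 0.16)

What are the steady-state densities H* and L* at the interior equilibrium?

From dL/dt = 0 with L > 0: 0.00067H* = 0.16, so H* = 239.
Substitute into dH/dt = 0: 0.79(1 - 239/750) = 0.028L*.
The bracket is 0.682, giving L* = 0.538/0.028 = 19.2.

H* ≈ 239, L* ≈ 19.2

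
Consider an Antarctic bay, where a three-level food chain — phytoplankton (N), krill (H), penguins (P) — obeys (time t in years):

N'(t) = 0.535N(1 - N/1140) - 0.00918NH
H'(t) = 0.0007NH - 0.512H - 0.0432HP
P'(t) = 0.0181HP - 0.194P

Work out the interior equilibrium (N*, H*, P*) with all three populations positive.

N* ≈ 930, H* ≈ 10.7, P* ≈ 3.22

From dP/dt = 0: 0.0181H* = 0.194, so H* = 10.7.
From dN/dt = 0: 0.535(1 - N*/1140) = 0.00918·10.7, giving N* = 1140·(1 - 0.184) = 930.
From dH/dt = 0: 0.0007·930 - 0.512 = 0.0432P*, so P* = 0.139/0.0432 = 3.22.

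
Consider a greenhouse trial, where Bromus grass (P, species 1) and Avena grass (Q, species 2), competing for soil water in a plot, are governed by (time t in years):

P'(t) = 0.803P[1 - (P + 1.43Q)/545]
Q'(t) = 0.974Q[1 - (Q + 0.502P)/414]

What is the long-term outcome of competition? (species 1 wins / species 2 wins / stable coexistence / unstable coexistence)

species 2 excludes species 1

Compare the nullcline intercepts: K1/α12 = 545/1.43 = 381 < K2 = 414; K2/α21 = 414/0.502 = 825 > K1 = 545.
Since the inequalities point opposite ways, species 2 can invade but species 1 cannot.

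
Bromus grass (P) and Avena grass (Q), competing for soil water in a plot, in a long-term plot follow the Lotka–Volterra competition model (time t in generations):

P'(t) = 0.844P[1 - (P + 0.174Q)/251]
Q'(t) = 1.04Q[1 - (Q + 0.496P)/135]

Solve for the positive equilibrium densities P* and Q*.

Setting both brackets to zero gives the nullclines P + 0.174Q = 251 and 0.496P + Q = 135.
Substituting Q = 135 - 0.496P into the first: P(1 - 0.174·0.496) = 251 - 0.174·135.
So P* = 228/0.914 = 249, and then Q* = 135 - 0.496·249 = 11.5.

P* ≈ 249, Q* ≈ 11.5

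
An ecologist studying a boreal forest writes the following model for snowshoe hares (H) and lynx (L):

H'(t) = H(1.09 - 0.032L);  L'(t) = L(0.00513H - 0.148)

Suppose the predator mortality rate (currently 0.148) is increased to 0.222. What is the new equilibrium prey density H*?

At the interior fixed point, setting dL/dt = 0 with L > 0 fixes H* = (predator death rate)/(HL coefficient) — independent of the other coefficients.
With the change, H* = 0.222/0.00513 = 43.3; it rises from 28.8.

H* ≈ 43.3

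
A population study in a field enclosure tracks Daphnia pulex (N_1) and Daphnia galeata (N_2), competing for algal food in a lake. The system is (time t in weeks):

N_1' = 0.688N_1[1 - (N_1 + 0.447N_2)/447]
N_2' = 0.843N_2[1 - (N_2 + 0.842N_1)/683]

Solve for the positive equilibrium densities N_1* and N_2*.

N_1* ≈ 227, N_2* ≈ 492

Setting both brackets to zero gives the nullclines N_1 + 0.447N_2 = 447 and 0.842N_1 + N_2 = 683.
Substituting N_2 = 683 - 0.842N_1 into the first: N_1(1 - 0.447·0.842) = 447 - 0.447·683.
So N_1* = 142/0.624 = 227, and then N_2* = 683 - 0.842·227 = 492.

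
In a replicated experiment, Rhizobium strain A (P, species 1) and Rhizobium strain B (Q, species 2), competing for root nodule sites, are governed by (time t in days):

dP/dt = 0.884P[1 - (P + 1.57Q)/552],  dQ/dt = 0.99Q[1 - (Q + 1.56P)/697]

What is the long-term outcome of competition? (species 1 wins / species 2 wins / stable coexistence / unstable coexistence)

unstable coexistence (outcome depends on initial conditions)

Compare the nullcline intercepts: K1/α12 = 552/1.57 = 352 < K2 = 697; K2/α21 = 697/1.56 = 447 < K1 = 552.
Since both are reversed, neither can invade when rare; the interior point is a saddle.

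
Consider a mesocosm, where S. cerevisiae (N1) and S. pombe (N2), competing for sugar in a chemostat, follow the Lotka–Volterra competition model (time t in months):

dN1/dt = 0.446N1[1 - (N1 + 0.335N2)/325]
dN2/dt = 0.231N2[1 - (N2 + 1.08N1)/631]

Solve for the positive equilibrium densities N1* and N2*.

Setting both brackets to zero gives the nullclines N1 + 0.335N2 = 325 and 1.08N1 + N2 = 631.
Substituting N2 = 631 - 1.08N1 into the first: N1(1 - 0.335·1.08) = 325 - 0.335·631.
So N1* = 114/0.638 = 178, and then N2* = 631 - 1.08·178 = 439.

N1* ≈ 178, N2* ≈ 439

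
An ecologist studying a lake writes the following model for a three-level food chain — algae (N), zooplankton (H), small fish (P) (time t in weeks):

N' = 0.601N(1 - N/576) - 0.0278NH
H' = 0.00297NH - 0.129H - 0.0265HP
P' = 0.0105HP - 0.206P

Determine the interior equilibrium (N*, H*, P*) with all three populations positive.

N* ≈ 53.3, H* ≈ 19.6, P* ≈ 1.1

From dP/dt = 0: 0.0105H* = 0.206, so H* = 19.6.
From dN/dt = 0: 0.601(1 - N*/576) = 0.0278·19.6, giving N* = 576·(1 - 0.908) = 53.3.
From dH/dt = 0: 0.00297·53.3 - 0.129 = 0.0265P*, so P* = 0.0292/0.0265 = 1.1.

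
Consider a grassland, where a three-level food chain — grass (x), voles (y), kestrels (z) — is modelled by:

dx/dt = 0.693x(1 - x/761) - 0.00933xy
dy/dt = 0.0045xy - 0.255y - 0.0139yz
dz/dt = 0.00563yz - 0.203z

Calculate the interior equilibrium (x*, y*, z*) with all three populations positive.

From dz/dt = 0: 0.00563y* = 0.203, so y* = 36.1.
From dx/dt = 0: 0.693(1 - x*/761) = 0.00933·36.1, giving x* = 761·(1 - 0.485) = 392.
From dy/dt = 0: 0.0045·392 - 0.255 = 0.0139z*, so z* = 1.51/0.0139 = 108.

x* ≈ 392, y* ≈ 36.1, z* ≈ 108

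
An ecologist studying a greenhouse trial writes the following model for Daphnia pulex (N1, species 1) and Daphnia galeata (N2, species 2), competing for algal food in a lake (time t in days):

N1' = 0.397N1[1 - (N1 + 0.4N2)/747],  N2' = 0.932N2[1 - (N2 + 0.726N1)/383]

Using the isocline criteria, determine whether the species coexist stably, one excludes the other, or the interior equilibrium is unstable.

species 1 excludes species 2

Compare the nullcline intercepts: K1/α12 = 747/0.4 = 1870 > K2 = 383; K2/α21 = 383/0.726 = 528 < K1 = 747.
Since the inequalities point opposite ways, species 1 can invade but species 2 cannot.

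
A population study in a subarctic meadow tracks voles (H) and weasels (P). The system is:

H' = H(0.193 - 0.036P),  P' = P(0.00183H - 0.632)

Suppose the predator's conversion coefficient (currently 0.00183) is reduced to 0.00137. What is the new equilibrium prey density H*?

At the interior fixed point, setting dP/dt = 0 with P > 0 fixes H* = (predator death rate)/(HP coefficient) — independent of the other coefficients.
With the change, H* = 0.632/0.00137 = 461; it rises from 345.

H* ≈ 461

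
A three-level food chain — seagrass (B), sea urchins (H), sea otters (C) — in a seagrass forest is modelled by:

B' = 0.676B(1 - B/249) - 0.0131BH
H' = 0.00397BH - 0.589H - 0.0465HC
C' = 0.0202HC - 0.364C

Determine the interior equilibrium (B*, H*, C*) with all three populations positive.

From dC/dt = 0: 0.0202H* = 0.364, so H* = 18.
From dB/dt = 0: 0.676(1 - B*/249) = 0.0131·18, giving B* = 249·(1 - 0.349) = 162.
From dH/dt = 0: 0.00397·162 - 0.589 = 0.0465C*, so C* = 0.0543/0.0465 = 1.17.

B* ≈ 162, H* ≈ 18, C* ≈ 1.17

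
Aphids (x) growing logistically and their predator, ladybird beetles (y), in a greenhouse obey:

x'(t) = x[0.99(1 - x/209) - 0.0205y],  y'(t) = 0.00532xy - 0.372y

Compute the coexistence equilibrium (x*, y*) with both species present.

x* ≈ 69.9, y* ≈ 32.1

From dy/dt = 0 with y > 0: 0.00532x* = 0.372, so x* = 69.9.
Substitute into dx/dt = 0: 0.99(1 - 69.9/209) = 0.0205y*.
The bracket is 0.665, giving y* = 0.659/0.0205 = 32.1.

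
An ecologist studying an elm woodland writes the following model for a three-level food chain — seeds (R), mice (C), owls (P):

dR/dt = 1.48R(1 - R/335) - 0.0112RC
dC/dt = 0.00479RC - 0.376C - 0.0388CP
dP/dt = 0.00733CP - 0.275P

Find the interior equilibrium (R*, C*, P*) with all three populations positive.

R* ≈ 240, C* ≈ 37.5, P* ≈ 19.9

From dP/dt = 0: 0.00733C* = 0.275, so C* = 37.5.
From dR/dt = 0: 1.48(1 - R*/335) = 0.0112·37.5, giving R* = 335·(1 - 0.284) = 240.
From dC/dt = 0: 0.00479·240 - 0.376 = 0.0388P*, so P* = 0.773/0.0388 = 19.9.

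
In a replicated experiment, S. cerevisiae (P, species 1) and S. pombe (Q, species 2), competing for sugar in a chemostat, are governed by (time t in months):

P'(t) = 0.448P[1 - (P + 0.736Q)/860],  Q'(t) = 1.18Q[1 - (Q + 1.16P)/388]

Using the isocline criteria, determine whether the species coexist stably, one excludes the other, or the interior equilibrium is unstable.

species 1 excludes species 2

Compare the nullcline intercepts: K1/α12 = 860/0.736 = 1170 > K2 = 388; K2/α21 = 388/1.16 = 334 < K1 = 860.
Since the inequalities point opposite ways, species 1 can invade but species 2 cannot.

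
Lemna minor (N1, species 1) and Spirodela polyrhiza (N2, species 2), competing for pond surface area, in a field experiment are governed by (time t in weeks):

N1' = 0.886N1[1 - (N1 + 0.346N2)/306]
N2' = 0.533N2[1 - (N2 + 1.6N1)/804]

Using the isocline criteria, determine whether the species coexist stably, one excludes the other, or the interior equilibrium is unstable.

Compare the nullcline intercepts: K1/α12 = 306/0.346 = 884 > K2 = 804; K2/α21 = 804/1.6 = 502 > K1 = 306.
Since both inequalities hold, each species can invade when rare, so the interior equilibrium is stable.

stable coexistence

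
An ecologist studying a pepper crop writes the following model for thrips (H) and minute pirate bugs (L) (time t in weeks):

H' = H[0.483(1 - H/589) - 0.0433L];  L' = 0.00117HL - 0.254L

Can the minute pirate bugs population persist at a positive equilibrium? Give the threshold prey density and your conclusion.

The predator equation gives dL/dt > 0 only when H > 0.254/0.00117 = 217.
Without the predator, H → K = 589. Since 589 > 217, the predator can invade and persist.

Threshold H = 217; K > 217, so yes, the predator persists.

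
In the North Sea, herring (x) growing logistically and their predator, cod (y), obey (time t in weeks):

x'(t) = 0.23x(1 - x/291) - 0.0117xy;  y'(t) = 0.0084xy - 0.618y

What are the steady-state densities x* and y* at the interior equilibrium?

x* ≈ 73.6, y* ≈ 14.7

From dy/dt = 0 with y > 0: 0.0084x* = 0.618, so x* = 73.6.
Substitute into dx/dt = 0: 0.23(1 - 73.6/291) = 0.0117y*.
The bracket is 0.747, giving y* = 0.172/0.0117 = 14.7.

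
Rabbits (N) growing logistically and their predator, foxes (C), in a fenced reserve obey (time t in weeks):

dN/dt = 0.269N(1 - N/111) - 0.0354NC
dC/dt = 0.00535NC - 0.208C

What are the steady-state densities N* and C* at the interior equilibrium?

From dC/dt = 0 with C > 0: 0.00535N* = 0.208, so N* = 38.9.
Substitute into dN/dt = 0: 0.269(1 - 38.9/111) = 0.0354C*.
The bracket is 0.65, giving C* = 0.175/0.0354 = 4.94.

N* ≈ 38.9, C* ≈ 4.94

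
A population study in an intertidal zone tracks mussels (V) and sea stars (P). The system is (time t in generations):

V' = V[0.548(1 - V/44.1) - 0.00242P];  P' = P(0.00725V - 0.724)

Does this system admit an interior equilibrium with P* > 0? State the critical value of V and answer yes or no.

The predator equation gives dP/dt > 0 only when V > 0.724/0.00725 = 99.9.
Without the predator, V → K = 44.1. Since 44.1 < 99.9, the predator cannot invade.

Threshold V = 99.9; K < 99.9, so no, the predator goes extinct.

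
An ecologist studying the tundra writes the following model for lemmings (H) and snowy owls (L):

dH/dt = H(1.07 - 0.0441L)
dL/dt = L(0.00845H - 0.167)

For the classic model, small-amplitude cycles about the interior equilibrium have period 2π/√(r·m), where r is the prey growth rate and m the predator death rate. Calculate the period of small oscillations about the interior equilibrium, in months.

T ≈ 14.9 months

Here r = 1.07 and m = 0.167, so r·m = 0.179.
ω = √0.179 = 0.423 per month, hence T = 2π/ω ≈ 14.9 months.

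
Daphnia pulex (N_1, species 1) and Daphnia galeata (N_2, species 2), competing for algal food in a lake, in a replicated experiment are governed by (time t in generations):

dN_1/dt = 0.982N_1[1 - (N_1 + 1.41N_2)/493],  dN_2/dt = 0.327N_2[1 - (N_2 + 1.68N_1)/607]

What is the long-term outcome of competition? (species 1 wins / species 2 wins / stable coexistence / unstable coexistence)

Compare the nullcline intercepts: K1/α12 = 493/1.41 = 350 < K2 = 607; K2/α21 = 607/1.68 = 361 < K1 = 493.
Since both are reversed, neither can invade when rare; the interior point is a saddle.

unstable coexistence (outcome depends on initial conditions)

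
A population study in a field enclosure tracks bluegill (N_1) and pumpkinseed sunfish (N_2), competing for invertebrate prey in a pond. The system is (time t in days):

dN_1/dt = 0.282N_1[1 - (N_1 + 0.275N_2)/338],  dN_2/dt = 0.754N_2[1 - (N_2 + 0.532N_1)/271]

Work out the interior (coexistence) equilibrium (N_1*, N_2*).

N_1* ≈ 309, N_2* ≈ 107

Setting both brackets to zero gives the nullclines N_1 + 0.275N_2 = 338 and 0.532N_1 + N_2 = 271.
Substituting N_2 = 271 - 0.532N_1 into the first: N_1(1 - 0.275·0.532) = 338 - 0.275·271.
So N_1* = 263/0.854 = 309, and then N_2* = 271 - 0.532·309 = 107.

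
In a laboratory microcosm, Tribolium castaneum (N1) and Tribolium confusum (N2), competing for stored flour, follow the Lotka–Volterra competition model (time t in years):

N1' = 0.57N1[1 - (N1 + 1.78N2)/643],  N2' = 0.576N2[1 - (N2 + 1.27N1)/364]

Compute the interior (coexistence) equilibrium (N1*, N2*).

N1* ≈ 3.9, N2* ≈ 359

Setting both brackets to zero gives the nullclines N1 + 1.78N2 = 643 and 1.27N1 + N2 = 364.
Substituting N2 = 364 - 1.27N1 into the first: N1(1 - 1.78·1.27) = 643 - 1.78·364.
So N1* = -4.92/-1.26 = 3.9, and then N2* = 364 - 1.27·3.9 = 359.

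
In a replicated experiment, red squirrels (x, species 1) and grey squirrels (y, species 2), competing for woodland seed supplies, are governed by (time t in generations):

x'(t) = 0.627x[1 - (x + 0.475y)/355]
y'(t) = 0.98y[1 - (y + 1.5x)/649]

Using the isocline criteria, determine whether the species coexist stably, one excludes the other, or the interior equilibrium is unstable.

Compare the nullcline intercepts: K1/α12 = 355/0.475 = 747 > K2 = 649; K2/α21 = 649/1.5 = 433 > K1 = 355.
Since both inequalities hold, each species can invade when rare, so the interior equilibrium is stable.

stable coexistence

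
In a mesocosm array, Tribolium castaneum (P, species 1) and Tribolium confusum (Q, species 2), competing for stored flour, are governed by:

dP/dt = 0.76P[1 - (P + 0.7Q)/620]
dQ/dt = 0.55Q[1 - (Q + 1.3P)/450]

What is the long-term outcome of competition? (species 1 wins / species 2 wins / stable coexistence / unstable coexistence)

species 1 excludes species 2

Compare the nullcline intercepts: K1/α12 = 620/0.7 = 886 > K2 = 450; K2/α21 = 450/1.3 = 346 < K1 = 620.
Since the inequalities point opposite ways, species 1 can invade but species 2 cannot.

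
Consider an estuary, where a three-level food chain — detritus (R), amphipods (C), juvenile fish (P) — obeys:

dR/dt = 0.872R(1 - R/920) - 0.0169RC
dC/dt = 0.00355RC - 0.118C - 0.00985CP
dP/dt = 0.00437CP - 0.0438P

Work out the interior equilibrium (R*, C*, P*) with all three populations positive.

From dP/dt = 0: 0.00437C* = 0.0438, so C* = 10.
From dR/dt = 0: 0.872(1 - R*/920) = 0.0169·10, giving R* = 920·(1 - 0.194) = 741.
From dC/dt = 0: 0.00355·741 - 0.118 = 0.00985P*, so P* = 2.51/0.00985 = 255.

R* ≈ 741, C* ≈ 10, P* ≈ 255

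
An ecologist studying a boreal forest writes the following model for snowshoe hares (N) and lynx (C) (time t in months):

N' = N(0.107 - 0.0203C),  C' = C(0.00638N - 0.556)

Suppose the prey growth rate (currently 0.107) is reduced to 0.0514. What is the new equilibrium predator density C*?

C* ≈ 2.53

At the interior fixed point, setting dN/dt = 0 with N > 0 fixes C* = (prey growth rate)/(NC coefficient) — independent of the other coefficients.
With the change, C* = 0.0514/0.0203 = 2.53; it falls from 5.27.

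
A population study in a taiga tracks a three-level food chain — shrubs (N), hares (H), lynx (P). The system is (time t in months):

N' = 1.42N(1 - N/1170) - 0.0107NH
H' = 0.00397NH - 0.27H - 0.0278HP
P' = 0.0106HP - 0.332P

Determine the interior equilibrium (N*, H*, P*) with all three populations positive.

N* ≈ 894, H* ≈ 31.3, P* ≈ 118

From dP/dt = 0: 0.0106H* = 0.332, so H* = 31.3.
From dN/dt = 0: 1.42(1 - N*/1170) = 0.0107·31.3, giving N* = 1170·(1 - 0.236) = 894.
From dH/dt = 0: 0.00397·894 - 0.27 = 0.0278P*, so P* = 3.28/0.0278 = 118.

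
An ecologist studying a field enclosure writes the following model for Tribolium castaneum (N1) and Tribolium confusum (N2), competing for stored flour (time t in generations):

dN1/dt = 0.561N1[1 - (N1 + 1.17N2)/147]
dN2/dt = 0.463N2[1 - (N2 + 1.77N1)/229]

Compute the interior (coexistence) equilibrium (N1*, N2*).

Setting both brackets to zero gives the nullclines N1 + 1.17N2 = 147 and 1.77N1 + N2 = 229.
Substituting N2 = 229 - 1.77N1 into the first: N1(1 - 1.17·1.77) = 147 - 1.17·229.
So N1* = -121/-1.07 = 113, and then N2* = 229 - 1.77·113 = 29.1.

N1* ≈ 113, N2* ≈ 29.1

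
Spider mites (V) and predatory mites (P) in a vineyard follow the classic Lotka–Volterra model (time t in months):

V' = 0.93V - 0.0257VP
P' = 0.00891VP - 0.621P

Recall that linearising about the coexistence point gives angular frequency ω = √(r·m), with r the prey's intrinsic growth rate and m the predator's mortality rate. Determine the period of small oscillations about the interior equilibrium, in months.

T ≈ 8.27 months

Here r = 0.93 and m = 0.621, so r·m = 0.578.
ω = √0.578 = 0.76 per month, hence T = 2π/ω ≈ 8.27 months.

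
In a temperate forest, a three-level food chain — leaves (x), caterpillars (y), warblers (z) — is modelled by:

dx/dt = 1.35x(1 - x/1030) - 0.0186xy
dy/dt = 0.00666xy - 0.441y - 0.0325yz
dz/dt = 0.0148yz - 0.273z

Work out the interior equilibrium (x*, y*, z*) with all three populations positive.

From dz/dt = 0: 0.0148y* = 0.273, so y* = 18.4.
From dx/dt = 0: 1.35(1 - x*/1030) = 0.0186·18.4, giving x* = 1030·(1 - 0.254) = 768.
From dy/dt = 0: 0.00666·768 - 0.441 = 0.0325z*, so z* = 4.68/0.0325 = 144.

x* ≈ 768, y* ≈ 18.4, z* ≈ 144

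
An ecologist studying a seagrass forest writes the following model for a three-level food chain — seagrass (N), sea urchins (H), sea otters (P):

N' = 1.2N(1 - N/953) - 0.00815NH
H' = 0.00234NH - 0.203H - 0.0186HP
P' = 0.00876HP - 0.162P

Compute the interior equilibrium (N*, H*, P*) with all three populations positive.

From dP/dt = 0: 0.00876H* = 0.162, so H* = 18.5.
From dN/dt = 0: 1.2(1 - N*/953) = 0.00815·18.5, giving N* = 953·(1 - 0.126) = 833.
From dH/dt = 0: 0.00234·833 - 0.203 = 0.0186P*, so P* = 1.75/0.0186 = 93.9.

N* ≈ 833, H* ≈ 18.5, P* ≈ 93.9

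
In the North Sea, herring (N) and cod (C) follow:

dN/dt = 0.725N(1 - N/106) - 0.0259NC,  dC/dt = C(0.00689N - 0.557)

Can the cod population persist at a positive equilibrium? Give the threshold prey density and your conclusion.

Threshold N = 80.8; K > 80.8, so yes, the predator persists.

The predator equation gives dC/dt > 0 only when N > 0.557/0.00689 = 80.8.
Without the predator, N → K = 106. Since 106 > 80.8, the predator can invade and persist.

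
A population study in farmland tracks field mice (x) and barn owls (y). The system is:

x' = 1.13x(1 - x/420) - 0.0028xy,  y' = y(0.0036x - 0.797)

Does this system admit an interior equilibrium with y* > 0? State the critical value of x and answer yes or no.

Threshold x = 221; K > 221, so yes, the predator persists.

The predator equation gives dy/dt > 0 only when x > 0.797/0.0036 = 221.
Without the predator, x → K = 420. Since 420 > 221, the predator can invade and persist.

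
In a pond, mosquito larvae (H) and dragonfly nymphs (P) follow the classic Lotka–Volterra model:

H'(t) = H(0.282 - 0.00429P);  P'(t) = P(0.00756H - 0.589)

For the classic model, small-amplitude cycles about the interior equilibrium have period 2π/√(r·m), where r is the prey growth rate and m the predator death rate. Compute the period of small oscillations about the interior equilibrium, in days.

Here r = 0.282 and m = 0.589, so r·m = 0.166.
ω = √0.166 = 0.408 per day, hence T = 2π/ω ≈ 15.4 days.

T ≈ 15.4 days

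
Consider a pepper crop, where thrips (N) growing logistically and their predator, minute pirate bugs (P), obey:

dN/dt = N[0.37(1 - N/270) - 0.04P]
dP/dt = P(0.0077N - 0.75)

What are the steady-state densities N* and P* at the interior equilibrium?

N* ≈ 97.4, P* ≈ 5.91

From dP/dt = 0 with P > 0: 0.0077N* = 0.75, so N* = 97.4.
Substitute into dN/dt = 0: 0.37(1 - 97.4/270) = 0.04P*.
The bracket is 0.639, giving P* = 0.237/0.04 = 5.91.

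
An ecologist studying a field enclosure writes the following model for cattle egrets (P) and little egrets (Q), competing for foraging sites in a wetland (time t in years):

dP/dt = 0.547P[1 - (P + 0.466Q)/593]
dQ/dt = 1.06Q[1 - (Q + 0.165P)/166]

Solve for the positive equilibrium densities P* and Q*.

P* ≈ 559, Q* ≈ 73.8

Setting both brackets to zero gives the nullclines P + 0.466Q = 593 and 0.165P + Q = 166.
Substituting Q = 166 - 0.165P into the first: P(1 - 0.466·0.165) = 593 - 0.466·166.
So P* = 516/0.923 = 559, and then Q* = 166 - 0.165·559 = 73.8.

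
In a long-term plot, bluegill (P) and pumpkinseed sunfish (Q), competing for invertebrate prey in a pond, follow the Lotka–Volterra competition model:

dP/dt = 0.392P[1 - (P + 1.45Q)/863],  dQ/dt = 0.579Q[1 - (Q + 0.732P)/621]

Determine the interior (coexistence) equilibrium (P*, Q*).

P* ≈ 610, Q* ≈ 175

Setting both brackets to zero gives the nullclines P + 1.45Q = 863 and 0.732P + Q = 621.
Substituting Q = 621 - 0.732P into the first: P(1 - 1.45·0.732) = 863 - 1.45·621.
So P* = -37.4/-0.0614 = 610, and then Q* = 621 - 0.732·610 = 175.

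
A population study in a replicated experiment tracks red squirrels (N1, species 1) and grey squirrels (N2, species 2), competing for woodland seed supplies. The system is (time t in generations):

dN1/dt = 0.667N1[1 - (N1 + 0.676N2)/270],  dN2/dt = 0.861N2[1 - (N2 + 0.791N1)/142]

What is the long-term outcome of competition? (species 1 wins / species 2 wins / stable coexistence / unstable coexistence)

species 1 excludes species 2

Compare the nullcline intercepts: K1/α12 = 270/0.676 = 399 > K2 = 142; K2/α21 = 142/0.791 = 180 < K1 = 270.
Since the inequalities point opposite ways, species 1 can invade but species 2 cannot.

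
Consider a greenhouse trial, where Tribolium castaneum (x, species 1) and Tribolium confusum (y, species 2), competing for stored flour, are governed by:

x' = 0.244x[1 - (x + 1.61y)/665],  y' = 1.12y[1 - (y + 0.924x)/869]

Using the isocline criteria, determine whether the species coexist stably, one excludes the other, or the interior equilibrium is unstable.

species 2 excludes species 1

Compare the nullcline intercepts: K1/α12 = 665/1.61 = 413 < K2 = 869; K2/α21 = 869/0.924 = 940 > K1 = 665.
Since the inequalities point opposite ways, species 2 can invade but species 1 cannot.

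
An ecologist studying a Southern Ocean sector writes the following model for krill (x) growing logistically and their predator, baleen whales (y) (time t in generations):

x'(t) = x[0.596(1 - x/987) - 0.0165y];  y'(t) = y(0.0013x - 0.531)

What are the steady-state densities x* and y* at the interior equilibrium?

From dy/dt = 0 with y > 0: 0.0013x* = 0.531, so x* = 408.
Substitute into dx/dt = 0: 0.596(1 - 408/987) = 0.0165y*.
The bracket is 0.586, giving y* = 0.349/0.0165 = 21.2.

x* ≈ 408, y* ≈ 21.2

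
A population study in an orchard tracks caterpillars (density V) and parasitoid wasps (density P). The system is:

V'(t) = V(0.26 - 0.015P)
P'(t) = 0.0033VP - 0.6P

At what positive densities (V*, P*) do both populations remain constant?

Set dP/dt = 0 with P > 0: 0.0033V - 0.6 = 0, so V* = 0.6/0.0033 = 182.
Set dV/dt = 0 with V > 0: 0.26 - 0.015P = 0, so P* = 0.26/0.015 = 17.3.

V* ≈ 182, P* ≈ 17.3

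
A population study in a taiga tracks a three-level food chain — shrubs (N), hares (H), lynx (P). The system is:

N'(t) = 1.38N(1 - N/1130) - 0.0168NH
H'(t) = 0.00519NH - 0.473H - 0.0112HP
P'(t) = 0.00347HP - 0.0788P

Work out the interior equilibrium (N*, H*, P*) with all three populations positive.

N* ≈ 818, H* ≈ 22.7, P* ≈ 337

From dP/dt = 0: 0.00347H* = 0.0788, so H* = 22.7.
From dN/dt = 0: 1.38(1 - N*/1130) = 0.0168·22.7, giving N* = 1130·(1 - 0.276) = 818.
From dH/dt = 0: 0.00519·818 - 0.473 = 0.0112P*, so P* = 3.77/0.0112 = 337.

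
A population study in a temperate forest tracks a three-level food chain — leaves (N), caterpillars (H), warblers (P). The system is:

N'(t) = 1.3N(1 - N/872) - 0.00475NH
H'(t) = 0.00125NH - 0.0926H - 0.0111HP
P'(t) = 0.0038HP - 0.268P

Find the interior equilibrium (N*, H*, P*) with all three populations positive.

From dP/dt = 0: 0.0038H* = 0.268, so H* = 70.5.
From dN/dt = 0: 1.3(1 - N*/872) = 0.00475·70.5, giving N* = 872·(1 - 0.258) = 647.
From dH/dt = 0: 0.00125·647 - 0.0926 = 0.0111P*, so P* = 0.717/0.0111 = 64.6.

N* ≈ 647, H* ≈ 70.5, P* ≈ 64.6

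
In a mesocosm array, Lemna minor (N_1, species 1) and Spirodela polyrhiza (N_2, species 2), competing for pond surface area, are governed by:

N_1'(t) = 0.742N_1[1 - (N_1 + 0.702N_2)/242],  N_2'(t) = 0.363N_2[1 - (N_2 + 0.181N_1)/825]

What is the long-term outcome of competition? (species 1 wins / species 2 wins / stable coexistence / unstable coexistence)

species 2 excludes species 1

Compare the nullcline intercepts: K1/α12 = 242/0.702 = 345 < K2 = 825; K2/α21 = 825/0.181 = 4560 > K1 = 242.
Since the inequalities point opposite ways, species 2 can invade but species 1 cannot.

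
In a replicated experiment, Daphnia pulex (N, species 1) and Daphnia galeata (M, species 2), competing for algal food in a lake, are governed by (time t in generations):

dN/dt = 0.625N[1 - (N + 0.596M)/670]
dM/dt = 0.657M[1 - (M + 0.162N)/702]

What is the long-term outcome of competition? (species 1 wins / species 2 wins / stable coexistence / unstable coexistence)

Compare the nullcline intercepts: K1/α12 = 670/0.596 = 1120 > K2 = 702; K2/α21 = 702/0.162 = 4330 > K1 = 670.
Since both inequalities hold, each species can invade when rare, so the interior equilibrium is stable.

stable coexistence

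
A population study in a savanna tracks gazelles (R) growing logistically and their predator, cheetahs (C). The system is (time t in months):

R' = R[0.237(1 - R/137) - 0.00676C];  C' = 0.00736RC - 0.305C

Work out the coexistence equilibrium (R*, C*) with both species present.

From dC/dt = 0 with C > 0: 0.00736R* = 0.305, so R* = 41.4.
Substitute into dR/dt = 0: 0.237(1 - 41.4/137) = 0.00676C*.
The bracket is 0.698, giving C* = 0.165/0.00676 = 24.5.

R* ≈ 41.4, C* ≈ 24.5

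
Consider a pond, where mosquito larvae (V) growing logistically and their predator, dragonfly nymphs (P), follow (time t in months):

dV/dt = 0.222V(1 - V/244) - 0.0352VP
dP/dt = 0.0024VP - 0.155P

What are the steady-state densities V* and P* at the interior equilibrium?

From dP/dt = 0 with P > 0: 0.0024V* = 0.155, so V* = 64.6.
Substitute into dV/dt = 0: 0.222(1 - 64.6/244) = 0.0352P*.
The bracket is 0.735, giving P* = 0.163/0.0352 = 4.64.

V* ≈ 64.6, P* ≈ 4.64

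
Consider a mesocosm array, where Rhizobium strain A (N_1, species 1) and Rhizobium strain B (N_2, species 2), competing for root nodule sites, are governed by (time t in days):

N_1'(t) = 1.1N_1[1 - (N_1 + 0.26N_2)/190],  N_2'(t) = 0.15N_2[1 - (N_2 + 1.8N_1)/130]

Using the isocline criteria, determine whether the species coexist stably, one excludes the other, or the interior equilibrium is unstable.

Compare the nullcline intercepts: K1/α12 = 190/0.26 = 731 > K2 = 130; K2/α21 = 130/1.8 = 72.2 < K1 = 190.
Since the inequalities point opposite ways, species 1 can invade but species 2 cannot.

species 1 excludes species 2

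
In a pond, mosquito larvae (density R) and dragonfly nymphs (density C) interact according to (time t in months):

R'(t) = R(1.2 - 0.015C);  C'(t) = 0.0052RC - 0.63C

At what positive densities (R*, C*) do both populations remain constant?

Set dC/dt = 0 with C > 0: 0.0052R - 0.63 = 0, so R* = 0.63/0.0052 = 121.
Set dR/dt = 0 with R > 0: 1.2 - 0.015C = 0, so C* = 1.2/0.015 = 80.

R* ≈ 121, C* ≈ 80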